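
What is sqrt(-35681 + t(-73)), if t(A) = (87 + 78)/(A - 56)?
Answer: 3*I*sqrt(7330726)/43 ≈ 188.9*I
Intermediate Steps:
t(A) = 165/(-56 + A)
sqrt(-35681 + t(-73)) = sqrt(-35681 + 165/(-56 - 73)) = sqrt(-35681 + 165/(-129)) = sqrt(-35681 + 165*(-1/129)) = sqrt(-35681 - 55/43) = sqrt(-1534338/43) = 3*I*sqrt(7330726)/43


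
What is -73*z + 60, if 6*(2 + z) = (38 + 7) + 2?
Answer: -2195/6 ≈ -365.83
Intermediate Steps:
z = 35/6 (z = -2 + ((38 + 7) + 2)/6 = -2 + (45 + 2)/6 = -2 + (1/6)*47 = -2 + 47/6 = 35/6 ≈ 5.8333)
-73*z + 60 = -73*35/6 + 60 = -2555/6 + 60 = -2195/6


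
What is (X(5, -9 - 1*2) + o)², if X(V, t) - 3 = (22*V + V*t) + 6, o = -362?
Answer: 88804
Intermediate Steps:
X(V, t) = 9 + 22*V + V*t (X(V, t) = 3 + ((22*V + V*t) + 6) = 3 + (6 + 22*V + V*t) = 9 + 22*V + V*t)
(X(5, -9 - 1*2) + o)² = ((9 + 22*5 + 5*(-9 - 1*2)) - 362)² = ((9 + 110 + 5*(-9 - 2)) - 362)² = ((9 + 110 + 5*(-11)) - 362)² = ((9 + 110 - 55) - 362)² = (64 - 362)² = (-298)² = 88804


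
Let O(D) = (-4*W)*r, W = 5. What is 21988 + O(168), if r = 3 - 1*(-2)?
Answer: 21888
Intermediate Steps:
r = 5 (r = 3 + 2 = 5)
O(D) = -100 (O(D) = -4*5*5 = -20*5 = -100)
21988 + O(168) = 21988 - 100 = 21888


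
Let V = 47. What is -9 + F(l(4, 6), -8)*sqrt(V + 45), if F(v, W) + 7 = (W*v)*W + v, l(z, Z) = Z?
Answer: -9 + 766*sqrt(23) ≈ 3664.6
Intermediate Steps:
F(v, W) = -7 + v + v*W**2 (F(v, W) = -7 + ((W*v)*W + v) = -7 + (v*W**2 + v) = -7 + (v + v*W**2) = -7 + v + v*W**2)
-9 + F(l(4, 6), -8)*sqrt(V + 45) = -9 + (-7 + 6 + 6*(-8)**2)*sqrt(47 + 45) = -9 + (-7 + 6 + 6*64)*sqrt(92) = -9 + (-7 + 6 + 384)*(2*sqrt(23)) = -9 + 383*(2*sqrt(23)) = -9 + 766*sqrt(23)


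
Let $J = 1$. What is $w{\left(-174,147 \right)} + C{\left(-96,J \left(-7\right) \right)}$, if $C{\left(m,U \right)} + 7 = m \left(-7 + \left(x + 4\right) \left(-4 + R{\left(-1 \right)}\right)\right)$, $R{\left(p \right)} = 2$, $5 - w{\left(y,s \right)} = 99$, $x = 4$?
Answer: $2107$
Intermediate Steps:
$w{\left(y,s \right)} = -94$ ($w{\left(y,s \right)} = 5 - 99 = -94$)
$C{\left(m,U \right)} = -7 - 23 m$ ($C{\left(m,U \right)} = -7 + m \left(-7 + \left(4 + 4\right) \left(-4 + 2\right)\right) = -7 + m \left(-7 + 8 \left(-2\right)\right) = -7 + m \left(-7 - 16\right) = -7 + m \left(-23\right) = -7 - 23 m$)
$w{\left(-174,147 \right)} + C{\left(-96,J \left(-7\right) \right)} = -94 - -2201 = -94 + \left(-7 + 2208\right) = -94 + 2201 = 2107$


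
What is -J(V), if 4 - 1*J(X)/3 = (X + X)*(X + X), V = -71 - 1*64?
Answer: 218688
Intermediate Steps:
V = -135 (V = -71 - 64 = -135)
J(X) = 12 - 12*X² (J(X) = 12 - 3*(X + X)*(X + X) = 12 - 3*2*X*2*X = 12 - 12*X²)
-J(V) = -(12 - 12*(-135)²) = -(12 - 12*18225) = -(12 - 218700) = -1*(-218688) = 218688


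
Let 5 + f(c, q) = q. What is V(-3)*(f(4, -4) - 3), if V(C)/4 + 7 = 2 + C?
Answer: 384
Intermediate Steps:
f(c, q) = -5 + q
V(C) = -20 + 4*C (V(C) = -28 + 4*(2 + C) = -28 + (8 + 4*C) = -20 + 4*C)
V(-3)*(f(4, -4) - 3) = (-20 + 4*(-3))*((-5 - 4) - 3) = (-20 - 12)*(-9 - 3) = -32*(-12) = 384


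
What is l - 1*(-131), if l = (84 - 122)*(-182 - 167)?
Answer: 13393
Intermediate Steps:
l = 13262 (l = -38*(-349) = 13262)
l - 1*(-131) = 13262 - 1*(-131) = 13262 + 131 = 13393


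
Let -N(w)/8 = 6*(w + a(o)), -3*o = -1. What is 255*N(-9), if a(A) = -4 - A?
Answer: 163200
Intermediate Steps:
o = ⅓ (o = -⅓*(-1) = ⅓ ≈ 0.33333)
N(w) = 208 - 48*w (N(w) = -48*(w + (-4 - 1*⅓)) = -48*(w + (-4 - ⅓)) = -48*(w - 13/3) = -48*(-13/3 + w) = -8*(-26 + 6*w) = 208 - 48*w)
255*N(-9) = 255*(208 - 48*(-9)) = 255*(208 + 432) = 255*640 = 163200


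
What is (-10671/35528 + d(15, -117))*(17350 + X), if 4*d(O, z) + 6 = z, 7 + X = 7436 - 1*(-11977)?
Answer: -10136909673/8882 ≈ -1.1413e+6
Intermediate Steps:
X = 19406 (X = -7 + (7436 - 1*(-11977)) = -7 + (7436 + 11977) = -7 + 19413 = 19406)
d(O, z) = -3/2 + z/4
(-10671/35528 + d(15, -117))*(17350 + X) = (-10671/35528 + (-3/2 + (¼)*(-117)))*(17350 + 19406) = (-10671*1/35528 + (-3/2 - 117/4))*36756 = (-10671/35528 - 123/4)*36756 = -1103157/35528*36756 = -10136909673/8882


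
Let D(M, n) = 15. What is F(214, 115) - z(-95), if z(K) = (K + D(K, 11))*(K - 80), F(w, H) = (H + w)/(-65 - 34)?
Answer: -1386329/99 ≈ -14003.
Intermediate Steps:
F(w, H) = -H/99 - w/99 (F(w, H) = (H + w)/(-99) = (H + w)*(-1/99) = -H/99 - w/99)
z(K) = (-80 + K)*(15 + K) (z(K) = (K + 15)*(K - 80) = (15 + K)*(-80 + K) = (-80 + K)*(15 + K))
F(214, 115) - z(-95) = (-1/99*115 - 1/99*214) - (-1200 + (-95)² - 65*(-95)) = (-115/99 - 214/99) - (-1200 + 9025 + 6175) = -329/99 - 1*14000 = -329/99 - 14000 = -1386329/99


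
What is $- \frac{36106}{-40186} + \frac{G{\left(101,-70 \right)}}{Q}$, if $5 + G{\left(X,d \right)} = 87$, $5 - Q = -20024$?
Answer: $\frac{363231163}{402442697} \approx 0.90257$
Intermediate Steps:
$Q = 20029$ ($Q = 5 - -20024 = 5 + 20024 = 20029$)
$G{\left(X,d \right)} = 82$ ($G{\left(X,d \right)} = -5 + 87 = 82$)
$- \frac{36106}{-40186} + \frac{G{\left(101,-70 \right)}}{Q} = - \frac{36106}{-40186} + \frac{82}{20029} = \left(-36106\right) \left(- \frac{1}{40186}\right) + 82 \cdot \frac{1}{20029} = \frac{18053}{20093} + \frac{82}{20029} = \frac{363231163}{402442697}$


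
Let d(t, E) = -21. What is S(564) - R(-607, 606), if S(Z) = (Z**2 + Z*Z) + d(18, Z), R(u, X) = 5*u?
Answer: 639206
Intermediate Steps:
S(Z) = -21 + 2*Z**2 (S(Z) = (Z**2 + Z*Z) - 21 = (Z**2 + Z**2) - 21 = 2*Z**2 - 21 = -21 + 2*Z**2)
S(564) - R(-607, 606) = (-21 + 2*564**2) - 5*(-607) = (-21 + 2*318096) - 1*(-3035) = (-21 + 636192) + 3035 = 636171 + 3035 = 639206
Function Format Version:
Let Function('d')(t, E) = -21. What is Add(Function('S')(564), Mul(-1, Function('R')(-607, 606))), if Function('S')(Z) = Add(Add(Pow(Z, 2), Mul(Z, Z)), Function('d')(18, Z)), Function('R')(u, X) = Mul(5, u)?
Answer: 639206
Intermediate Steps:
Function('S')(Z) = Add(-21, Mul(2, Pow(Z, 2))) (Function('S')(Z) = Add(Add(Pow(Z, 2), Mul(Z, Z)), -21) = Add(Add(Pow(Z, 2), Pow(Z, 2)), -21) = Add(Mul(2, Pow(Z, 2)), -21) = Add(-21, Mul(2, Pow(Z, 2))))
Add(Function('S')(564), Mul(-1, Function('R')(-607, 606))) = Add(Add(-21, Mul(2, Pow(564, 2))), Mul(-1, Mul(5, -607))) = Add(Add(-21, Mul(2, 318096)), Mul(-1, -3035)) = Add(Add(-21, 636192), 3035) = Add(636171, 3035) = 639206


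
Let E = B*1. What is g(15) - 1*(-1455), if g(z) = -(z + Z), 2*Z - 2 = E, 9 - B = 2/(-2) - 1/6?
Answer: 17207/12 ≈ 1433.9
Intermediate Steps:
B = 61/6 (B = 9 - (2/(-2) - 1/6) = 9 - (2*(-½) - 1*⅙) = 9 - (-1 - ⅙) = 9 - 1*(-7/6) = 9 + 7/6 = 61/6 ≈ 10.167)
E = 61/6 (E = (61/6)*1 = 61/6 ≈ 10.167)
Z = 73/12 (Z = 1 + (½)*(61/6) = 1 + 61/12 = 73/12 ≈ 6.0833)
g(z) = -73/12 - z (g(z) = -(z + 73/12) = -(73/12 + z) = -73/12 - z)
g(15) - 1*(-1455) = (-73/12 - 1*15) - 1*(-1455) = (-73/12 - 15) + 1455 = -253/12 + 1455 = 17207/12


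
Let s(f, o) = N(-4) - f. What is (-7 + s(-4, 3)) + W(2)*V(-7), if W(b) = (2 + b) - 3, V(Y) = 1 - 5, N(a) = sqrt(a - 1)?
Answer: -7 + I*sqrt(5) ≈ -7.0 + 2.2361*I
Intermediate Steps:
N(a) = sqrt(-1 + a)
V(Y) = -4
W(b) = -1 + b
s(f, o) = -f + I*sqrt(5) (s(f, o) = sqrt(-1 - 4) - f = sqrt(-5) - f = I*sqrt(5) - f = -f + I*sqrt(5))
(-7 + s(-4, 3)) + W(2)*V(-7) = (-7 + (-1*(-4) + I*sqrt(5))) + (-1 + 2)*(-4) = (-7 + (4 + I*sqrt(5))) + 1*(-4) = (-3 + I*sqrt(5)) - 4 = -7 + I*sqrt(5)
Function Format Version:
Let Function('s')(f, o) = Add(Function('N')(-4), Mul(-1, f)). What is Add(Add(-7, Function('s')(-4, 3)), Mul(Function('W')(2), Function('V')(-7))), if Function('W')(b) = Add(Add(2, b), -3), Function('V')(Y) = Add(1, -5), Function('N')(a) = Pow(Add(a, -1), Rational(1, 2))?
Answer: Add(-7, Mul(I, Pow(5, Rational(1, 2)))) ≈ Add(-7.0000, Mul(2.2361, I))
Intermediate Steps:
Function('N')(a) = Pow(Add(-1, a), Rational(1, 2))
Function('V')(Y) = -4
Function('W')(b) = Add(-1, b)
Function('s')(f, o) = Add(Mul(-1, f), Mul(I, Pow(5, Rational(1, 2)))) (Function('s')(f, o) = Add(Pow(Add(-1, -4), Rational(1, 2)), Mul(-1, f)) = Add(Pow(-5, Rational(1, 2)), Mul(-1, f)) = Add(Mul(I, Pow(5, Rational(1, 2))), Mul(-1, f)) = Add(Mul(-1, f), Mul(I, Pow(5, Rational(1, 2)))))
Add(Add(-7, Function('s')(-4, 3)), Mul(Function('W')(2), Function('V')(-7))) = Add(Add(-7, Add(Mul(-1, -4), Mul(I, Pow(5, Rational(1, 2))))), Mul(Add(-1, 2), -4)) = Add(Add(-7, Add(4, Mul(I, Pow(5, Rational(1, 2))))), Mul(1, -4)) = Add(Add(-3, Mul(I, Pow(5, Rational(1, 2)))), -4) = Add(-7, Mul(I, Pow(5, Rational(1, 2))))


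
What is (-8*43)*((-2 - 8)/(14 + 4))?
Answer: 1720/9 ≈ 191.11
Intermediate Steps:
(-8*43)*((-2 - 8)/(14 + 4)) = -(-3440)/18 = -344*(-5/9) = 1720/9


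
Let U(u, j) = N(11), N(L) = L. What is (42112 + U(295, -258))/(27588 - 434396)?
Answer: -42123/406808 ≈ -0.10355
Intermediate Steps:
U(u, j) = 11
(42112 + U(295, -258))/(27588 - 434396) = (42112 + 11)/(27588 - 434396) = 42123/(-406808) = 42123*(-1/406808) = -42123/406808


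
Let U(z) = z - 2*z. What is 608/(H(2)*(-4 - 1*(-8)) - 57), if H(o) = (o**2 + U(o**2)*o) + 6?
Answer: -608/49 ≈ -12.408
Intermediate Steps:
U(z) = -z
H(o) = 6 + o**2 - o**3 (H(o) = (o**2 + (-o**2)*o) + 6 = (o**2 - o**3) + 6 = 6 + o**2 - o**3)
608/(H(2)*(-4 - 1*(-8)) - 57) = 608/((6 + 2**2 - 1*2**3)*(-4 - 1*(-8)) - 57) = 608/((6 + 4 - 1*8)*(-4 + 8) - 57) = 608/((6 + 4 - 8)*4 - 57) = 608/(2*4 - 57) = 608/(8 - 57) = 608/(-49) = -1/49*608 = -608/49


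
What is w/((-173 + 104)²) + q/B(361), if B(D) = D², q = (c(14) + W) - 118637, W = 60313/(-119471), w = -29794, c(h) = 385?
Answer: -48285660561769/6738797389941 ≈ -7.1653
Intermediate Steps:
W = -5483/10861 (W = 60313*(-1/119471) = -5483/10861 ≈ -0.50483)
q = -1284340455/10861 (q = (385 - 5483/10861) - 118637 = 4176002/10861 - 118637 = -1284340455/10861 ≈ -1.1825e+5)
w/((-173 + 104)²) + q/B(361) = -29794/(-173 + 104)² - 1284340455/(10861*(361²)) = -29794/((-69)²) - 1284340455/10861/130321 = -29794/4761 - 1284340455/10861*1/130321 = -29794*1/4761 - 1284340455/1415416381 = -29794/4761 - 1284340455/1415416381 = -48285660561769/6738797389941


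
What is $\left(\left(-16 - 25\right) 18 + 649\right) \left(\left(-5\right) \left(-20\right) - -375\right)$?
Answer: $-42275$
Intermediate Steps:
$\left(\left(-16 - 25\right) 18 + 649\right) \left(\left(-5\right) \left(-20\right) - -375\right) = \left(\left(-41\right) 18 + 649\right) \left(100 + \left(-2003 + 2378\right)\right) = \left(-738 + 649\right) \left(100 + 375\right) = \left(-89\right) 475 = -42275$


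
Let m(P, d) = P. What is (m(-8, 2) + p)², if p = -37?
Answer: 2025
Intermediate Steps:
(m(-8, 2) + p)² = (-8 - 37)² = (-45)² = 2025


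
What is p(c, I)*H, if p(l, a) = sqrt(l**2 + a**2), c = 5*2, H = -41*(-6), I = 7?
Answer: 246*sqrt(149) ≈ 3002.8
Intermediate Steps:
H = 246
c = 10
p(l, a) = sqrt(a**2 + l**2)
p(c, I)*H = sqrt(7**2 + 10**2)*246 = sqrt(49 + 100)*246 = sqrt(149)*246 = 246*sqrt(149)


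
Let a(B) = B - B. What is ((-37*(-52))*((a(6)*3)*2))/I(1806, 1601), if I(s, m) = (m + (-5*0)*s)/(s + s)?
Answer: 0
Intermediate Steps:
a(B) = 0
I(s, m) = m/(2*s) (I(s, m) = (m + 0*s)/((2*s)) = (m + 0)*(1/(2*s)) = m*(1/(2*s)) = m/(2*s))
((-37*(-52))*((a(6)*3)*2))/I(1806, 1601) = ((-37*(-52))*((0*3)*2))/(((½)*1601/1806)) = (1924*(0*2))/(((½)*1601*(1/1806))) = (1924*0)/(1601/3612) = 0*(3612/1601) = 0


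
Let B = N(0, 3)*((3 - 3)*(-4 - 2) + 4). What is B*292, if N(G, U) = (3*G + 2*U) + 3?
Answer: 10512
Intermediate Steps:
N(G, U) = 3 + 2*U + 3*G (N(G, U) = (2*U + 3*G) + 3 = 3 + 2*U + 3*G)
B = 36 (B = (3 + 2*3 + 3*0)*((3 - 3)*(-4 - 2) + 4) = (3 + 6 + 0)*(0*(-6) + 4) = 9*(0 + 4) = 9*4 = 36)
B*292 = 36*292 = 10512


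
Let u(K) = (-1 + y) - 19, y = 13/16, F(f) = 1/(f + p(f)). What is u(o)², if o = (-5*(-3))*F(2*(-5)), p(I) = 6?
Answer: 94249/256 ≈ 368.16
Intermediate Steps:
F(f) = 1/(6 + f) (F(f) = 1/(f + 6) = 1/(6 + f))
y = 13/16 (y = 13*(1/16) = 13/16 ≈ 0.81250)
o = -15/4 (o = (-5*(-3))/(6 + 2*(-5)) = 15/(6 - 10) = 15/(-4) = 15*(-¼) = -15/4 ≈ -3.7500)
u(K) = -307/16 (u(K) = (-1 + 13/16) - 19 = -3/16 - 19 = -307/16)
u(o)² = (-307/16)² = 94249/256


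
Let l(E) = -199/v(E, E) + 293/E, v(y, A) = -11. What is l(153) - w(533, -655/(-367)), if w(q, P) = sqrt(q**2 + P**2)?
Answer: 33670/1683 - sqrt(38264092346)/367 ≈ -513.00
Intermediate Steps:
w(q, P) = sqrt(P**2 + q**2)
l(E) = 199/11 + 293/E (l(E) = -199/(-11) + 293/E = -199*(-1/11) + 293/E = 199/11 + 293/E)
l(153) - w(533, -655/(-367)) = (199/11 + 293/153) - sqrt((-655/(-367))**2 + 533**2) = (199/11 + 293*(1/153)) - sqrt((-655*(-1/367))**2 + 284089) = (199/11 + 293/153) - sqrt((655/367)**2 + 284089) = 33670/1683 - sqrt(429025/134689 + 284089) = 33670/1683 - sqrt(38264092346/134689) = 33670/1683 - sqrt(38264092346)/367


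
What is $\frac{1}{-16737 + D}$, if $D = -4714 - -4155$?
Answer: $- \frac{1}{17296} \approx -5.7817 \cdot 10^{-5}$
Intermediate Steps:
$D = -559$ ($D = -4714 + 4155 = -559$)
$\frac{1}{-16737 + D} = \frac{1}{-16737 - 559} = \frac{1}{-17296} = - \frac{1}{17296}$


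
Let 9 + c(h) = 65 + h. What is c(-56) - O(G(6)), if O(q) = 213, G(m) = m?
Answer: -213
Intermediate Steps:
c(h) = 56 + h (c(h) = -9 + (65 + h) = 56 + h)
c(-56) - O(G(6)) = (56 - 56) - 1*213 = 0 - 213 = -213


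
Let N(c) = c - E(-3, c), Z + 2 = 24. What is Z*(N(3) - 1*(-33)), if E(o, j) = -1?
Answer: 814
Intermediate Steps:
Z = 22 (Z = -2 + 24 = 22)
N(c) = 1 + c (N(c) = c - 1*(-1) = c + 1 = 1 + c)
Z*(N(3) - 1*(-33)) = 22*((1 + 3) - 1*(-33)) = 22*(4 + 33) = 22*37 = 814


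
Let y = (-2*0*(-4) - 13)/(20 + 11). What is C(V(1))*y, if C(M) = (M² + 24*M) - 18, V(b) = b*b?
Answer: -91/31 ≈ -2.9355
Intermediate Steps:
V(b) = b²
C(M) = -18 + M² + 24*M
y = -13/31 (y = (0*(-4) - 13)/31 = (0 - 13)*(1/31) = -13*1/31 = -13/31 ≈ -0.41935)
C(V(1))*y = (-18 + (1²)² + 24*1²)*(-13/31) = (-18 + 1² + 24*1)*(-13/31) = (-18 + 1 + 24)*(-13/31) = 7*(-13/31) = -91/31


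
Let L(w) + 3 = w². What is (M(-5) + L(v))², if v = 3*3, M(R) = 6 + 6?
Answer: 8100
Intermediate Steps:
M(R) = 12
v = 9
L(w) = -3 + w²
(M(-5) + L(v))² = (12 + (-3 + 9²))² = (12 + (-3 + 81))² = (12 + 78)² = 90² = 8100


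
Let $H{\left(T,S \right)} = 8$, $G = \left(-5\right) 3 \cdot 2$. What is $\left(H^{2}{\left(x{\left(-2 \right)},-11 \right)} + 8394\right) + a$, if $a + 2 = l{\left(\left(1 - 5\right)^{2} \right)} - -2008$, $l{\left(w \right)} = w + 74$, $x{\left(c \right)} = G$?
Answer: $10554$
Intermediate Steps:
$G = -30$ ($G = \left(-15\right) 2 = -30$)
$x{\left(c \right)} = -30$
$l{\left(w \right)} = 74 + w$
$a = 2096$ ($a = -2 + \left(\left(74 + \left(1 - 5\right)^{2}\right) - -2008\right) = -2 + \left(\left(74 + \left(-4\right)^{2}\right) + 2008\right) = -2 + \left(\left(74 + 16\right) + 2008\right) = -2 + \left(90 + 2008\right) = -2 + 2098 = 2096$)
$\left(H^{2}{\left(x{\left(-2 \right)},-11 \right)} + 8394\right) + a = \left(8^{2} + 8394\right) + 2096 = \left(64 + 8394\right) + 2096 = 8458 + 2096 = 10554$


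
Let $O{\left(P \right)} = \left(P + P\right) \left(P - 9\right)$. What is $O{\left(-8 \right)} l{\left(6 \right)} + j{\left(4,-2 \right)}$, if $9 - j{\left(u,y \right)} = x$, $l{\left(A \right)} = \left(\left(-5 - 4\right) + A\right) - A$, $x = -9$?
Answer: $-2430$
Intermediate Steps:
$l{\left(A \right)} = -9$ ($l{\left(A \right)} = \left(-9 + A\right) - A = -9$)
$j{\left(u,y \right)} = 18$ ($j{\left(u,y \right)} = 9 - -9 = 9 + 9 = 18$)
$O{\left(P \right)} = 2 P \left(-9 + P\right)$
$O{\left(-8 \right)} l{\left(6 \right)} + j{\left(4,-2 \right)} = 2 \left(-8\right) \left(-9 - 8\right) \left(-9\right) + 18 = 2 \left(-8\right) \left(-17\right) \left(-9\right) + 18 = 272 \left(-9\right) + 18 = -2448 + 18 = -2430$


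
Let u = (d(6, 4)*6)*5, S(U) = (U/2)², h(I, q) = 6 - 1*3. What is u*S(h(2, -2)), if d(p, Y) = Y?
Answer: 270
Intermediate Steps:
h(I, q) = 3 (h(I, q) = 6 - 3 = 3)
S(U) = U²/4 (S(U) = (U*(½))² = (U/2)² = U²/4)
u = 120 (u = (4*6)*5 = 24*5 = 120)
u*S(h(2, -2)) = 120*((¼)*3²) = 120*((¼)*9) = 120*(9/4) = 270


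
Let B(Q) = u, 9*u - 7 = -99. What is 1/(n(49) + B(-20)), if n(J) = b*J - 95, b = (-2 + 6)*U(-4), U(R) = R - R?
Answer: -9/947 ≈ -0.0095037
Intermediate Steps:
U(R) = 0
u = -92/9 (u = 7/9 + (⅑)*(-99) = 7/9 - 11 = -92/9 ≈ -10.222)
b = 0 (b = (-2 + 6)*0 = 4*0 = 0)
n(J) = -95 (n(J) = 0*J - 95 = 0 - 95 = -95)
B(Q) = -92/9
1/(n(49) + B(-20)) = 1/(-95 - 92/9) = 1/(-947/9) = -9/947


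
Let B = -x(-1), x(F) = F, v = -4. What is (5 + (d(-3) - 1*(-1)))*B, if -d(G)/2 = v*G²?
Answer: 78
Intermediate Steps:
B = 1 (B = -1*(-1) = 1)
d(G) = 8*G² (d(G) = -(-8)*G² = 8*G²)
(5 + (d(-3) - 1*(-1)))*B = (5 + (8*(-3)² - 1*(-1)))*1 = (5 + (8*9 + 1))*1 = (5 + (72 + 1))*1 = (5 + 73)*1 = 78*1 = 78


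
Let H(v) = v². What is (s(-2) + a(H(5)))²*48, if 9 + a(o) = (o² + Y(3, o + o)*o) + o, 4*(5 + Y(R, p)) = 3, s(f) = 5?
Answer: 13983843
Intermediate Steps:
Y(R, p) = -17/4 (Y(R, p) = -5 + (¼)*3 = -5 + ¾ = -17/4)
a(o) = -9 + o² - 13*o/4 (a(o) = -9 + ((o² - 17*o/4) + o) = -9 + (o² - 13*o/4) = -9 + o² - 13*o/4)
(s(-2) + a(H(5)))²*48 = (5 + (-9 + (5²)² - 13/4*5²))²*48 = (5 + (-9 + 25² - 13/4*25))²*48 = (5 + (-9 + 625 - 325/4))²*48 = (5 + 2139/4)²*48 = (2159/4)²*48 = (4661281/16)*48 = 13983843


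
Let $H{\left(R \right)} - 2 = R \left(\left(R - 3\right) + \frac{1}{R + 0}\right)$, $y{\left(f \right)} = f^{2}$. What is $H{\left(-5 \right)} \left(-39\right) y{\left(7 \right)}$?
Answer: $-82173$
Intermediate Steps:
$H{\left(R \right)} = 2 + R \left(-3 + R + \frac{1}{R}\right)$ ($H{\left(R \right)} = 2 + R \left(\left(R - 3\right) + \frac{1}{R + 0}\right) = 2 + R \left(\left(-3 + R\right) + \frac{1}{R}\right) = 2 + R \left(-3 + R + \frac{1}{R}\right)$)
$H{\left(-5 \right)} \left(-39\right) y{\left(7 \right)} = \left(3 + \left(-5\right)^{2} - -15\right) \left(-39\right) 7^{2} = \left(3 + 25 + 15\right) \left(-39\right) 49 = 43 \left(-39\right) 49 = \left(-1677\right) 49 = -82173$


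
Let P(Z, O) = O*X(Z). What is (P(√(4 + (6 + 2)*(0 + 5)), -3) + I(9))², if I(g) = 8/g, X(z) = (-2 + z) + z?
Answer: 132148/81 - 496*√11/3 ≈ 1083.1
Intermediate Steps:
X(z) = -2 + 2*z
P(Z, O) = O*(-2 + 2*Z)
(P(√(4 + (6 + 2)*(0 + 5)), -3) + I(9))² = (2*(-3)*(-1 + √(4 + (6 + 2)*(0 + 5))) + 8/9)² = (2*(-3)*(-1 + √(4 + 8*5)) + 8*(⅑))² = (2*(-3)*(-1 + √(4 + 40)) + 8/9)² = (2*(-3)*(-1 + √44) + 8/9)² = (2*(-3)*(-1 + 2*√11) + 8/9)² = ((6 - 12*√11) + 8/9)² = (62/9 - 12*√11)²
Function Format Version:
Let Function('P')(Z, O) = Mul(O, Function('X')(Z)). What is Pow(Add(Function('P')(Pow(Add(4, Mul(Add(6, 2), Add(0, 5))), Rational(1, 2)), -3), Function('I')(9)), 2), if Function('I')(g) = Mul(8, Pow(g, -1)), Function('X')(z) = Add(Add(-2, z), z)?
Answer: Add(Rational(132148, 81), Mul(Rational(-496, 3), Pow(11, Rational(1, 2)))) ≈ 1083.1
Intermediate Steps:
Function('X')(z) = Add(-2, Mul(2, z))
Function('P')(Z, O) = Mul(O, Add(-2, Mul(2, Z)))
Pow(Add(Function('P')(Pow(Add(4, Mul(Add(6, 2), Add(0, 5))), Rational(1, 2)), -3), Function('I')(9)), 2) = Pow(Add(Mul(2, -3, Add(-1, Pow(Add(4, Mul(Add(6, 2), Add(0, 5))), Rational(1, 2)))), Mul(8, Pow(9, -1))), 2) = Pow(Add(Mul(2, -3, Add(-1, Pow(Add(4, Mul(8, 5)), Rational(1, 2)))), Mul(8, Rational(1, 9))), 2) = Pow(Add(Mul(2, -3, Add(-1, Pow(Add(4, 40), Rational(1, 2)))), Rational(8, 9)), 2) = Pow(Add(Mul(2, -3, Add(-1, Pow(44, Rational(1, 2)))), Rational(8, 9)), 2) = Pow(Add(Mul(2, -3, Add(-1, Mul(2, Pow(11, Rational(1, 2))))), Rational(8, 9)), 2) = Pow(Add(Add(6, Mul(-12, Pow(11, Rational(1, 2)))), Rational(8, 9)), 2) = Pow(Add(Rational(62, 9), Mul(-12, Pow(11, Rational(1, 2)))), 2)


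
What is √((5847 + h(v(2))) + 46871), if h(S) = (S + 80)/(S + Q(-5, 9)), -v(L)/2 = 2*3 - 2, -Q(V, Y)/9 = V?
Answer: √72173606/37 ≈ 229.61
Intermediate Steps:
Q(V, Y) = -9*V
v(L) = -8 (v(L) = -2*(2*3 - 2) = -2*(6 - 2) = -2*4 = -8)
h(S) = (80 + S)/(45 + S) (h(S) = (S + 80)/(S - 9*(-5)) = (80 + S)/(S + 45) = (80 + S)/(45 + S))
√((5847 + h(v(2))) + 46871) = √((5847 + (80 - 8)/(45 - 8)) + 46871) = √((5847 + 72/37) + 46871) = √(216411/37 + 46871) = √(1950638/37) = √72173606/37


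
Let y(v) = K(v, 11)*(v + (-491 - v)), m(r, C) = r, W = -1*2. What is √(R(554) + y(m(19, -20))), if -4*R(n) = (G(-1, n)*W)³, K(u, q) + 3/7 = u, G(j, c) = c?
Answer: √16662636662/7 ≈ 18441.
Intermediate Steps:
W = -2
K(u, q) = -3/7 + u
R(n) = 2*n³ (R(n) = -(-8*n³)/4 = -(-2)*n³ = 2*n³)
y(v) = 1473/7 - 491*v (y(v) = (-3/7 + v)*(v + (-491 - v)) = (-3/7 + v)*(-491) = 1473/7 - 491*v)
√(R(554) + y(m(19, -20))) = √(2*554³ + (1473/7 - 491*19)) = √(2*170031464 + (1473/7 - 9329)) = √(340062928 - 63830/7) = √(2380376666/7) = √16662636662/7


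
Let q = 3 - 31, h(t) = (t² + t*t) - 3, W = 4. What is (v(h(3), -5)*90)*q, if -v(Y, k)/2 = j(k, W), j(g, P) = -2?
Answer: -10080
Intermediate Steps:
h(t) = -3 + 2*t² (h(t) = (t² + t²) - 3 = 2*t² - 3 = -3 + 2*t²)
v(Y, k) = 4 (v(Y, k) = -2*(-2) = 4)
q = -28
(v(h(3), -5)*90)*q = (4*90)*(-28) = 360*(-28) = -10080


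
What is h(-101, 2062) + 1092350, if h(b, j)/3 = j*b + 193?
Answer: 468143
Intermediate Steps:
h(b, j) = 579 + 3*b*j (h(b, j) = 3*(j*b + 193) = 3*(b*j + 193) = 3*(193 + b*j) = 579 + 3*b*j)
h(-101, 2062) + 1092350 = (579 + 3*(-101)*2062) + 1092350 = (579 - 624786) + 1092350 = -624207 + 1092350 = 468143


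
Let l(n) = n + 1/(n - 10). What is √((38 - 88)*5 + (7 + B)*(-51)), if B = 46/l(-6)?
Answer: I*√2070271/97 ≈ 14.833*I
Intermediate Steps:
l(n) = n + 1/(-10 + n)
B = -736/97 (B = 46/(((1 + (-6)² - 10*(-6))/(-10 - 6))) = 46/(((1 + 36 + 60)/(-16))) = 46/((-1/16*97)) = 46/(-97/16) = 46*(-16/97) = -736/97 ≈ -7.5876)
√((38 - 88)*5 + (7 + B)*(-51)) = √((38 - 88)*5 + (7 - 736/97)*(-51)) = √(-50*5 - 57/97*(-51)) = √(-250 + 2907/97) = √(-21343/97) = I*√2070271/97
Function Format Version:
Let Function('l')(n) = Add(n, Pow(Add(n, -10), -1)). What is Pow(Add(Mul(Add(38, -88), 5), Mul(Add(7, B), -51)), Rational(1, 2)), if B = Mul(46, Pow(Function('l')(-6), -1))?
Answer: Mul(Rational(1, 97), I, Pow(2070271, Rational(1, 2))) ≈ Mul(14.833, I)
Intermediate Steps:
Function('l')(n) = Add(n, Pow(Add(-10, n), -1))
B = Rational(-736, 97) (B = Mul(46, Pow(Mul(Pow(Add(-10, -6), -1), Add(1, Pow(-6, 2), Mul(-10, -6))), -1)) = Mul(46, Pow(Mul(Pow(-16, -1), Add(1, 36, 60)), -1)) = Mul(46, Pow(Mul(Rational(-1, 16), 97), -1)) = Mul(46, Pow(Rational(-97, 16), -1)) = Mul(46, Rational(-16, 97)) = Rational(-736, 97) ≈ -7.5876)
Pow(Add(Mul(Add(38, -88), 5), Mul(Add(7, B), -51)), Rational(1, 2)) = Pow(Add(Mul(Add(38, -88), 5), Mul(Add(7, Rational(-736, 97)), -51)), Rational(1, 2)) = Pow(Add(Mul(-50, 5), Mul(Rational(-57, 97), -51)), Rational(1, 2)) = Pow(Add(-250, Rational(2907, 97)), Rational(1, 2)) = Pow(Rational(-21343, 97), Rational(1, 2)) = Mul(Rational(1, 97), I, Pow(2070271, Rational(1, 2)))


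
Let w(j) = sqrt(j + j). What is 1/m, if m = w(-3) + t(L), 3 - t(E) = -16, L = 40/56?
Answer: 19/367 - I*sqrt(6)/367 ≈ 0.051771 - 0.0066744*I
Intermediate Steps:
L = 5/7 (L = 40*(1/56) = 5/7 ≈ 0.71429)
w(j) = sqrt(2)*sqrt(j) (w(j) = sqrt(2*j) = sqrt(2)*sqrt(j))
t(E) = 19 (t(E) = 3 - 1*(-16) = 3 + 16 = 19)
m = 19 + I*sqrt(6) (m = sqrt(2)*sqrt(-3) + 19 = sqrt(2)*(I*sqrt(3)) + 19 = I*sqrt(6) + 19 = 19 + I*sqrt(6) ≈ 19.0 + 2.4495*I)
1/m = 1/(19 + I*sqrt(6))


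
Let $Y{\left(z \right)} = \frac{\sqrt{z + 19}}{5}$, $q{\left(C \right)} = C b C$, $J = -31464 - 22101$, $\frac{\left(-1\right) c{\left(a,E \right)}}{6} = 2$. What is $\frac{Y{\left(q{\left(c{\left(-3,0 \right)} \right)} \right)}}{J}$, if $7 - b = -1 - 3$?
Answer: $- \frac{\sqrt{1603}}{267825} \approx -0.00014949$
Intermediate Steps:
$c{\left(a,E \right)} = -12$ ($c{\left(a,E \right)} = \left(-6\right) 2 = -12$)
$b = 11$ ($b = 7 - \left(-1 - 3\right) = 7 - -4 = 7 + 4 = 11$)
$J = -53565$
$q{\left(C \right)} = 11 C^{2}$ ($q{\left(C \right)} = C 11 C = 11 C C = 11 C^{2}$)
$Y{\left(z \right)} = \frac{\sqrt{19 + z}}{5}$ ($Y{\left(z \right)} = \sqrt{19 + z} \frac{1}{5} = \frac{\sqrt{19 + z}}{5}$)
$\frac{Y{\left(q{\left(c{\left(-3,0 \right)} \right)} \right)}}{J} = \frac{\frac{1}{5} \sqrt{19 + 11 \left(-12\right)^{2}}}{-53565} = \frac{\sqrt{19 + 11 \cdot 144}}{5} \left(- \frac{1}{53565}\right) = \frac{\sqrt{19 + 1584}}{5} \left(- \frac{1}{53565}\right) = \frac{\sqrt{1603}}{5} \left(- \frac{1}{53565}\right) = - \frac{\sqrt{1603}}{267825}$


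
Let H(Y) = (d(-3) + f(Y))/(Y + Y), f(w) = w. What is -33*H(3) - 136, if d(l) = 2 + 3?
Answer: -180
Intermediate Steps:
d(l) = 5
H(Y) = (5 + Y)/(2*Y) (H(Y) = (5 + Y)/(Y + Y) = (5 + Y)/((2*Y)) = (5 + Y)*(1/(2*Y)) = (5 + Y)/(2*Y))
-33*H(3) - 136 = -33*(5 + 3)/(2*3) - 136 = -33*8/(2*3) - 136 = -33*4/3 - 136 = -44 - 136 = -180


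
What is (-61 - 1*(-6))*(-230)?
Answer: 12650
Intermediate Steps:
(-61 - 1*(-6))*(-230) = (-61 + 6)*(-230) = -55*(-230) = 12650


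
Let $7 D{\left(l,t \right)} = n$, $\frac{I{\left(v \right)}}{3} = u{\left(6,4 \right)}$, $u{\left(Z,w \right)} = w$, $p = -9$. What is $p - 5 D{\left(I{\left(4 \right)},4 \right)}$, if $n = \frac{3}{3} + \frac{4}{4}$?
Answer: $- \frac{73}{7} \approx -10.429$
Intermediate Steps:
$I{\left(v \right)} = 12$ ($I{\left(v \right)} = 3 \cdot 4 = 12$)
$n = 2$ ($n = 3 \cdot \frac{1}{3} + 4 \cdot \frac{1}{4} = 1 + 1 = 2$)
$D{\left(l,t \right)} = \frac{2}{7}$ ($D{\left(l,t \right)} = \frac{1}{7} \cdot 2 = \frac{2}{7}$)
$p - 5 D{\left(I{\left(4 \right)},4 \right)} = -9 - \frac{10}{7} = - \frac{73}{7}$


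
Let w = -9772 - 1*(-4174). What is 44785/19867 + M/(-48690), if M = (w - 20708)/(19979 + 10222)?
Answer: 32928134516476/14607079535115 ≈ 2.2543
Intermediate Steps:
w = -5598 (w = -9772 + 4174 = -5598)
M = -26306/30201 (M = (-5598 - 20708)/(19979 + 10222) = -26306/30201 ≈ -0.87103)
44785/19867 + M/(-48690) = 44785/19867 - 26306/30201/(-48690) = 44785*(1/19867) - 26306/30201*(-1/48690) = 44785/19867 + 13153/735243345 = 32928134516476/14607079535115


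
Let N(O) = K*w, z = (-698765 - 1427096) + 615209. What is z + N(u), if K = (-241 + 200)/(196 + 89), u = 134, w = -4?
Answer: -430535656/285 ≈ -1.5107e+6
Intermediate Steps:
K = -41/285 ≈ -0.14386
z = -1510652 (z = -2125861 + 615209 = -1510652)
N(O) = 164/285 (N(O) = -41/285*(-4) = 164/285)
z + N(u) = -1510652 + 164/285 = -430535656/285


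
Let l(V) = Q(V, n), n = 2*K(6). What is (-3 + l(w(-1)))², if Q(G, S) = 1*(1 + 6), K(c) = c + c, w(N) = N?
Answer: 16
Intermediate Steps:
K(c) = 2*c
n = 24 (n = 2*(2*6) = 2*12 = 24)
Q(G, S) = 7 (Q(G, S) = 1*7 = 7)
l(V) = 7
(-3 + l(w(-1)))² = (-3 + 7)² = 4² = 16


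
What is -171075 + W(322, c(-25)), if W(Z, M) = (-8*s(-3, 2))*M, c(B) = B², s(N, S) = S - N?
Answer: -196075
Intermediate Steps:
W(Z, M) = -40*M (W(Z, M) = (-8*(2 - 1*(-3)))*M = (-8*(2 + 3))*M = (-8*5)*M = -40*M)
-171075 + W(322, c(-25)) = -171075 - 40*(-25)² = -171075 - 40*625 = -171075 - 25000 = -196075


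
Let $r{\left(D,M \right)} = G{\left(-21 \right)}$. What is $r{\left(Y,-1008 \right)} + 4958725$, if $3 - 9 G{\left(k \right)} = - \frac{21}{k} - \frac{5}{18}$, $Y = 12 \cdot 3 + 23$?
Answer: $\frac{803313491}{162} \approx 4.9587 \cdot 10^{6}$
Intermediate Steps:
$Y = 59$ ($Y = 36 + 23 = 59$)
$G{\left(k \right)} = \frac{59}{162} + \frac{7}{3 k}$ ($G{\left(k \right)} = \frac{1}{3} - \frac{- \frac{21}{k} - \frac{5}{18}}{9} = \frac{1}{3} - \frac{- \frac{5}{18} - \frac{21}{k}}{9} = \frac{1}{3} + \left(\frac{5}{162} + \frac{7}{3 k}\right) = \frac{59}{162} + \frac{7}{3 k}$)
$r{\left(D,M \right)} = \frac{41}{162}$ ($r{\left(D,M \right)} = \frac{378 + 59 \left(-21\right)}{162 \left(-21\right)} = \frac{1}{162} \left(- \frac{1}{21}\right) \left(378 - 1239\right) = \frac{1}{162} \left(- \frac{1}{21}\right) \left(-861\right) = \frac{41}{162}$)
$r{\left(Y,-1008 \right)} + 4958725 = \frac{41}{162} + 4958725 = \frac{803313491}{162}$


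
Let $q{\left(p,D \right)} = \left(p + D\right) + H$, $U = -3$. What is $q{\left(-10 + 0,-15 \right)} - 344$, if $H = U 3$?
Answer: $-378$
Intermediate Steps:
$H = -9$ ($H = \left(-3\right) 3 = -9$)
$q{\left(p,D \right)} = -9 + D + p$ ($q{\left(p,D \right)} = \left(p + D\right) - 9 = \left(D + p\right) - 9 = -9 + D + p$)
$q{\left(-10 + 0,-15 \right)} - 344 = \left(-9 - 15 + \left(-10 + 0\right)\right) - 344 = \left(-9 - 15 - 10\right) - 344 = -34 - 344 = -378$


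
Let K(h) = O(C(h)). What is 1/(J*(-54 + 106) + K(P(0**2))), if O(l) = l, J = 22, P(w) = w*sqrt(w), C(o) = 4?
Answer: 1/1148 ≈ 0.00087108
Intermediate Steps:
P(w) = w**(3/2)
K(h) = 4
1/(J*(-54 + 106) + K(P(0**2))) = 1/(22*(-54 + 106) + 4) = 1/(22*52 + 4) = 1/(1144 + 4) = 1/1148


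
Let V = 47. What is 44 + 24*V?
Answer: 1172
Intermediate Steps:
44 + 24*V = 44 + 24*47 = 44 + 1128 = 1172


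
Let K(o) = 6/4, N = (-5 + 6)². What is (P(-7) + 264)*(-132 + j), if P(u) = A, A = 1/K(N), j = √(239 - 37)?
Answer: -34936 + 794*√202/3 ≈ -31174.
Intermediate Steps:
N = 1 (N = 1² = 1)
K(o) = 3/2 (K(o) = 6*(¼) = 3/2)
j = √202 ≈ 14.213
A = ⅔ (A = 1/(3/2) = ⅔ ≈ 0.66667)
P(u) = ⅔
(P(-7) + 264)*(-132 + j) = (⅔ + 264)*(-132 + √202) = 794*(-132 + √202)/3 = -34936 + 794*√202/3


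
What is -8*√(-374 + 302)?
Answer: -48*I*√2 ≈ -67.882*I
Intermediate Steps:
-8*√(-374 + 302) = -48*I*√2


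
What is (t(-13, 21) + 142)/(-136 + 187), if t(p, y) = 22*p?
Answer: -48/17 ≈ -2.8235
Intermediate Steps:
(t(-13, 21) + 142)/(-136 + 187) = (22*(-13) + 142)/(-136 + 187) = (-286 + 142)/51 = -144*1/51 = -48/17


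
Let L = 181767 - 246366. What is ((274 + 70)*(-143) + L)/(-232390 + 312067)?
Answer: -113791/79677 ≈ -1.4282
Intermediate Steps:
L = -64599
((274 + 70)*(-143) + L)/(-232390 + 312067) = ((274 + 70)*(-143) - 64599)/(-232390 + 312067) = (344*(-143) - 64599)/79677 = (-49192 - 64599)*(1/79677) = -113791*1/79677 = -113791/79677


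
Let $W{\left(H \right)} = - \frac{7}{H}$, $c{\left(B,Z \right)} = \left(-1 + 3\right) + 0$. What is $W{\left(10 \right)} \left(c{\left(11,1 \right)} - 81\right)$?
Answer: $\frac{553}{10} \approx 55.3$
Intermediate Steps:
$c{\left(B,Z \right)} = 2$ ($c{\left(B,Z \right)} = 2 + 0 = 2$)
$W{\left(10 \right)} \left(c{\left(11,1 \right)} - 81\right) = - \frac{7}{10} \left(2 - 81\right) = \left(-7\right) \frac{1}{10} \left(-79\right) = \left(- \frac{7}{10}\right) \left(-79\right) = \frac{553}{10}$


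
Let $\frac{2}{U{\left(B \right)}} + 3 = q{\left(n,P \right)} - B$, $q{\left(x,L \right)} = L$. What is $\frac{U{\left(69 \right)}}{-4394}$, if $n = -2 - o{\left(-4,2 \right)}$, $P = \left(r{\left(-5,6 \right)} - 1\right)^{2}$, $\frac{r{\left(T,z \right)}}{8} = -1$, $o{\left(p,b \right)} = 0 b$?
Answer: $- \frac{1}{19773} \approx -5.0574 \cdot 10^{-5}$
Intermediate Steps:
$o{\left(p,b \right)} = 0$
$r{\left(T,z \right)} = -8$ ($r{\left(T,z \right)} = 8 \left(-1\right) = -8$)
$P = 81$ ($P = \left(-8 - 1\right)^{2} = \left(-9\right)^{2} = 81$)
$n = -2$ ($n = -2 - 0 = -2 + 0 = -2$)
$U{\left(B \right)} = \frac{2}{78 - B}$ ($U{\left(B \right)} = \frac{2}{-3 - \left(-81 + B\right)} = \frac{2}{78 - B}$)
$\frac{U{\left(69 \right)}}{-4394} = \frac{\left(-2\right) \frac{1}{-78 + 69}}{-4394} = - \frac{2}{-9} \left(- \frac{1}{4394}\right) = \left(-2\right) \left(- \frac{1}{9}\right) \left(- \frac{1}{4394}\right) = \frac{2}{9} \left(- \frac{1}{4394}\right) = - \frac{1}{19773}$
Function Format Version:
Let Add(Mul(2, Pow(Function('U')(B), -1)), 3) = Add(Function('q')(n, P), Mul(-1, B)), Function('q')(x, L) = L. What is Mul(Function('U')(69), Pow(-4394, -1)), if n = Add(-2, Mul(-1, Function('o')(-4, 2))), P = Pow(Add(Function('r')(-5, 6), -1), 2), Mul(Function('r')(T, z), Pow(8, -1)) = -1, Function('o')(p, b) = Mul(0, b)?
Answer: Rational(-1, 19773) ≈ -5.0574e-5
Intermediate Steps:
Function('o')(p, b) = 0
Function('r')(T, z) = -8 (Function('r')(T, z) = Mul(8, -1) = -8)
P = 81 (P = Pow(Add(-8, -1), 2) = Pow(-9, 2) = 81)
n = -2 (n = Add(-2, Mul(-1, 0)) = Add(-2, 0) = -2)
Function('U')(B) = Mul(2, Pow(Add(78, Mul(-1, B)), -1)) (Function('U')(B) = Mul(2, Pow(Add(-3, Add(81, Mul(-1, B))), -1)) = Mul(2, Pow(Add(78, Mul(-1, B)), -1)))
Mul(Function('U')(69), Pow(-4394, -1)) = Mul(Mul(-2, Pow(Add(-78, 69), -1)), Pow(-4394, -1)) = Mul(Mul(-2, Pow(-9, -1)), Rational(-1, 4394)) = Mul(Mul(-2, Rational(-1, 9)), Rational(-1, 4394)) = Mul(Rational(2, 9), Rational(-1, 4394)) = Rational(-1, 19773)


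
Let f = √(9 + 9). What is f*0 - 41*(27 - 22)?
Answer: -205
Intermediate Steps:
f = 3*√2 (f = √18 = 3*√2 ≈ 4.2426)
f*0 - 41*(27 - 22) = (3*√2)*0 - 41*(27 - 22) = 0 - 41*5 = 0 - 205 = -205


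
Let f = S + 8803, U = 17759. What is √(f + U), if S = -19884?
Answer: 3*√742 ≈ 81.719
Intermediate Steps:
f = -11081 (f = -19884 + 8803 = -11081)
√(f + U) = √(-11081 + 17759) = √6678 = 3*√742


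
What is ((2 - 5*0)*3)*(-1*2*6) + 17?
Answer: -55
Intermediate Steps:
((2 - 5*0)*3)*(-1*2*6) + 17 = ((2 + 0)*3)*(-2*6) + 17 = (2*3)*(-12) + 17 = 6*(-12) + 17 = -72 + 17 = -55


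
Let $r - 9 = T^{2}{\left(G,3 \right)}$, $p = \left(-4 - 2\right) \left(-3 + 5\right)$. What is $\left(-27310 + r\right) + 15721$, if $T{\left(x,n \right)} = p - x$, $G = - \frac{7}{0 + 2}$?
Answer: $- \frac{46031}{4} \approx -11508.0$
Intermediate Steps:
$p = -12$ ($p = \left(-6\right) 2 = -12$)
$G = - \frac{7}{2} \approx -3.5$
$T{\left(x,n \right)} = -12 - x$
$r = \frac{325}{4}$ ($r = 9 + \left(-12 - - \frac{7}{2}\right)^{2} = 9 + \left(-12 + \frac{7}{2}\right)^{2} = 9 + \left(- \frac{17}{2}\right)^{2} = 9 + \frac{289}{4} = \frac{325}{4} \approx 81.25$)
$\left(-27310 + r\right) + 15721 = \left(-27310 + \frac{325}{4}\right) + 15721 = - \frac{108915}{4} + 15721 = - \frac{46031}{4}$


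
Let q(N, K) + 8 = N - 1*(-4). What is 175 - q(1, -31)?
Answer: 178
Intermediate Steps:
q(N, K) = -4 + N (q(N, K) = -8 + (N - 1*(-4)) = -8 + (N + 4) = -8 + (4 + N) = -4 + N)
175 - q(1, -31) = 175 - (-4 + 1) = 175 - 1*(-3) = 175 + 3 = 178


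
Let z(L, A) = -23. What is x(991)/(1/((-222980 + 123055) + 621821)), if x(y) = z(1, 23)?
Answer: -12003608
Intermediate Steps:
x(y) = -23
x(991)/(1/((-222980 + 123055) + 621821)) = -23/(1/((-222980 + 123055) + 621821)) = -23/(1/(-99925 + 621821)) = -23/(1/521896) = -23/1/521896 = -23*521896 = -12003608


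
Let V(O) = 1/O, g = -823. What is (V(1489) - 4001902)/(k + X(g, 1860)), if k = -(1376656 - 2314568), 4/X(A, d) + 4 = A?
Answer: -4927954127679/1154947644580 ≈ -4.2668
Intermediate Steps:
X(A, d) = 4/(-4 + A)
k = 937912 (k = -1*(-937912) = 937912)
(V(1489) - 4001902)/(k + X(g, 1860)) = (1/1489 - 4001902)/(937912 + 4/(-4 - 823)) = (1/1489 - 4001902)/(937912 + 4/(-827)) = -5958832077/(1489*(937912 + 4*(-1/827))) = -5958832077/(1489*(937912 - 4/827)) = -5958832077/(1489*775653220/827) = -5958832077/1489*827/775653220 = -4927954127679/1154947644580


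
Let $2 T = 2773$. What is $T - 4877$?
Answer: $- \frac{6981}{2} \approx -3490.5$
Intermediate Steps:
$T = \frac{2773}{2}$ ($T = \frac{1}{2} \cdot 2773 = \frac{2773}{2} \approx 1386.5$)
$T - 4877 = \frac{2773}{2} - 4877 = - \frac{6981}{2}$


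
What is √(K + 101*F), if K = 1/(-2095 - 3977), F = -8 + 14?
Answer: √5585679858/3036 ≈ 24.617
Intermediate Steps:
F = 6
K = -1/6072 (K = 1/(-6072) = -1/6072 ≈ -0.00016469)
√(K + 101*F) = √(-1/6072 + 101*6) = √(-1/6072 + 606) = √(3679631/6072) = √5585679858/3036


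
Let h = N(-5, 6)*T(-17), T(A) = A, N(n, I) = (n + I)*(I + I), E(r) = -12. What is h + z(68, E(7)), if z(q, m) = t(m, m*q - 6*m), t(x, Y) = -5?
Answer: -209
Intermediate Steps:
z(q, m) = -5
N(n, I) = 2*I*(I + n) (N(n, I) = (I + n)*(2*I) = 2*I*(I + n))
h = -204 (h = (2*6*(6 - 5))*(-17) = (2*6*1)*(-17) = 12*(-17) = -204)
h + z(68, E(7)) = -204 - 5 = -209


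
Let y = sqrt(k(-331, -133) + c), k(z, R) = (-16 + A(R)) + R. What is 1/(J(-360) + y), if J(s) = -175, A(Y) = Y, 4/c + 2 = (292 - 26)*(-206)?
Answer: -958965/169364179 - 2*I*sqrt(52924730370)/846820895 ≈ -0.0056622 - 0.00054334*I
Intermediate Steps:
c = -2/27399 (c = 4/(-2 + (292 - 26)*(-206)) = 4/(-2 + 266*(-206)) = 4/(-2 - 54796) = 4/(-54798) = 4*(-1/54798) = -2/27399 ≈ -7.2995e-5)
k(z, R) = -16 + 2*R (k(z, R) = (-16 + R) + R = -16 + 2*R)
y = 2*I*sqrt(52924730370)/27399 (y = sqrt((-16 + 2*(-133)) - 2/27399) = sqrt((-16 - 266) - 2/27399) = sqrt(-282 - 2/27399) = sqrt(-7726520/27399) = 2*I*sqrt(52924730370)/27399 ≈ 16.793*I)
1/(J(-360) + y) = 1/(-175 + 2*I*sqrt(52924730370)/27399)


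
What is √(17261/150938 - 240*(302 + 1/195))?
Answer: I*√279067178094346590/1962194 ≈ 269.22*I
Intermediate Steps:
√(17261/150938 - 240*(302 + 1/195)) = √(17261*(1/150938) - 240*(302 + 1/195)) = √(17261/150938 - 240*58891/195) = √(17261/150938 - 942256/13) = √(-142222011735/1962194) = I*√279067178094346590/1962194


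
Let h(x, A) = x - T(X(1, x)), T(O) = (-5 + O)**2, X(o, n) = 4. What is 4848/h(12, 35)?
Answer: 4848/11 ≈ 440.73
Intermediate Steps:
h(x, A) = -1 + x (h(x, A) = x - (-5 + 4)**2 = x - 1*(-1)**2 = x - 1*1 = x - 1 = -1 + x)
4848/h(12, 35) = 4848/(-1 + 12) = 4848/11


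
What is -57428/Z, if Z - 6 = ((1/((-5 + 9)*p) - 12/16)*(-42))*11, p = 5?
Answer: -287140/1647 ≈ -174.34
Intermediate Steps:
Z = 1647/5 (Z = 6 + ((1/((-5 + 9)*5) - 12/16)*(-42))*11 = 6 + (((1/5)/4 - 12*1/16)*(-42))*11 = 6 + (((1/4)*(1/5) - 3/4)*(-42))*11 = 6 + ((1/20 - 3/4)*(-42))*11 = 6 - 7/10*(-42)*11 = 6 + (147/5)*11 = 6 + 1617/5 = 1647/5 ≈ 329.40)
-57428/Z = -57428/1647/5 = -57428*5/1647 = -287140/1647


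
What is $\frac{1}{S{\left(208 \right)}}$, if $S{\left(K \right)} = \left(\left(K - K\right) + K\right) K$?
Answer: $\frac{1}{43264} \approx 2.3114 \cdot 10^{-5}$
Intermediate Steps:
$S{\left(K \right)} = K^{2}$ ($S{\left(K \right)} = \left(0 + K\right) K = K K = K^{2}$)
$\frac{1}{S{\left(208 \right)}} = \frac{1}{208^{2}} = \frac{1}{43264}$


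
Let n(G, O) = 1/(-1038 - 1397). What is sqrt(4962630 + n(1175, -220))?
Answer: sqrt(29424549859315)/2435 ≈ 2227.7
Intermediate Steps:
n(G, O) = -1/2435 (n(G, O) = 1/(-2435) = -1/2435)
sqrt(4962630 + n(1175, -220)) = sqrt(4962630 - 1/2435) = sqrt(12084004049/2435) = sqrt(29424549859315)/2435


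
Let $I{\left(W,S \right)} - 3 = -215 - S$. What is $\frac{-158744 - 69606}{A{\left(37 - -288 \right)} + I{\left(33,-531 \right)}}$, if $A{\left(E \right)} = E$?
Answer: $- \frac{114175}{322} \approx -354.58$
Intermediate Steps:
$I{\left(W,S \right)} = -212 - S$ ($I{\left(W,S \right)} = 3 - \left(215 + S\right) = -212 - S$)
$\frac{-158744 - 69606}{A{\left(37 - -288 \right)} + I{\left(33,-531 \right)}} = \frac{-158744 - 69606}{\left(37 - -288\right) - -319} = - \frac{228350}{\left(37 + 288\right) + \left(-212 + 531\right)} = - \frac{228350}{325 + 319} = - \frac{228350}{644} = \left(-228350\right) \frac{1}{644} = - \frac{114175}{322}$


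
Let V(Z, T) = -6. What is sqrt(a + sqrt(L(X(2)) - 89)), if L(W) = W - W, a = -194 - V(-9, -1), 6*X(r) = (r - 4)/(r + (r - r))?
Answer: sqrt(-188 + I*sqrt(89)) ≈ 0.34391 + 13.716*I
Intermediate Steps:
X(r) = (-4 + r)/(6*r) (X(r) = ((r - 4)/(r + (r - r)))/6 = ((-4 + r)/(r + 0))/6 = ((-4 + r)/r)/6 = (-4 + r)/(6*r))
a = -188 (a = -194 - 1*(-6) = -194 + 6 = -188)
L(W) = 0
sqrt(a + sqrt(L(X(2)) - 89)) = sqrt(-188 + sqrt(0 - 89)) = sqrt(-188 + sqrt(-89)) = sqrt(-188 + I*sqrt(89))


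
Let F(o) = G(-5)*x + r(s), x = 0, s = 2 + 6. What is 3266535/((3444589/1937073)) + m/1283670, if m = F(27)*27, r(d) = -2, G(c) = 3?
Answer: 451246857162468558/245650864535 ≈ 1.8369e+6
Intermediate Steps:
s = 8
F(o) = -2 (F(o) = 3*0 - 2 = 0 - 2 = -2)
m = -54 (m = -2*27 = -54)
3266535/((3444589/1937073)) + m/1283670 = 3266535/((3444589/1937073)) - 54/1283670 = 3266535/((3444589*(1/1937073))) - 54*1/1283670 = 3266535/(3444589/1937073) - 3/71315 = 3266535*(1937073/3444589) - 3/71315 = 6327516752055/3444589 - 3/71315 = 451246857162468558/245650864535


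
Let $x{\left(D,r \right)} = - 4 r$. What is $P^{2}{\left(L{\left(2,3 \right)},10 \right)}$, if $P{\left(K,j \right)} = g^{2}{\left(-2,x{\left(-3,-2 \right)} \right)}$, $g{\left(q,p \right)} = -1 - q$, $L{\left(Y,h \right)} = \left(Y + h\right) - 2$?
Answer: $1$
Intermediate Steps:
$L{\left(Y,h \right)} = -2 + Y + h$
$P{\left(K,j \right)} = 1$ ($P{\left(K,j \right)} = \left(-1 - -2\right)^{2} = \left(-1 + 2\right)^{2} = 1^{2} = 1$)
$P^{2}{\left(L{\left(2,3 \right)},10 \right)} = 1^{2} = 1$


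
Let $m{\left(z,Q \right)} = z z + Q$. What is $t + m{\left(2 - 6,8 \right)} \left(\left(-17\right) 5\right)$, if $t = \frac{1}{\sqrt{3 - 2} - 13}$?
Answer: $- \frac{24481}{12} \approx -2040.1$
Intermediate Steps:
$m{\left(z,Q \right)} = Q + z^{2}$ ($m{\left(z,Q \right)} = z^{2} + Q = Q + z^{2}$)
$t = - \frac{1}{12}$ ($t = \frac{1}{\sqrt{1} - 13} = \frac{1}{1 - 13} = \frac{1}{-12} = - \frac{1}{12} \approx -0.083333$)
$t + m{\left(2 - 6,8 \right)} \left(\left(-17\right) 5\right) = - \frac{1}{12} + \left(8 + \left(2 - 6\right)^{2}\right) \left(\left(-17\right) 5\right) = - \frac{1}{12} + \left(8 + \left(2 - 6\right)^{2}\right) \left(-85\right) = - \frac{1}{12} + \left(8 + \left(-4\right)^{2}\right) \left(-85\right) = - \frac{1}{12} + \left(8 + 16\right) \left(-85\right) = - \frac{1}{12} + 24 \left(-85\right) = - \frac{1}{12} - 2040 = - \frac{24481}{12}$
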